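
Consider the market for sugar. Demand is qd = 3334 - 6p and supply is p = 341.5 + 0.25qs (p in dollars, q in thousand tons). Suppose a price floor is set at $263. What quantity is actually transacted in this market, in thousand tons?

514

Rearranging supply gives qs = 4p - 1366. In a free market, 3334 - 6p = 4p - 1366 gives the equilibrium p* = 470, q* = 514.
Since 263 is below p* = 470, the floor does not bind and the free-market outcome prevails.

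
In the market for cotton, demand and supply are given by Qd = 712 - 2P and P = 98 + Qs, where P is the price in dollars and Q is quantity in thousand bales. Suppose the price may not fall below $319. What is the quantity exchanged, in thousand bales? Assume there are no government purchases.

74

Rearranging supply gives Qs = P - 98. Without the control the market clears where 712 - 2P = P - 98, i.e. P* = 270 and Q* = 172.
The floor of 319 is above the equilibrium price 270, so it binds.
At P = 319: Qd = 712 - 2·319 = 74 and Qs = 319 - 98 = 221.
The quantity actually transacted is the short side, demand: 74.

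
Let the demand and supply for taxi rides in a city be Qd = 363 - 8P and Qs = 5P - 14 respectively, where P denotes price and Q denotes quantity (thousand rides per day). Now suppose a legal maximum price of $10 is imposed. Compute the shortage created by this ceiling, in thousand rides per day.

247

Setting quantity demanded equal to quantity supplied, 363 - 8P = 5P - 14, gives P* = 29 and Q* = 131.
Because the ceiling (10) lies below the market-clearing price, it is binding.
At P = 10: Qd = 363 - 8·10 = 283 and Qs = 5·10 - 14 = 36.
Shortage = Qd - Qs = 283 - 36 = 247.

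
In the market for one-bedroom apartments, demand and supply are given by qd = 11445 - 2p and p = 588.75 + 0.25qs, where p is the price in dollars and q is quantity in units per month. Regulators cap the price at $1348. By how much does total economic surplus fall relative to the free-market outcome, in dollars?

Rearranging supply gives qs = 4p - 2355. Setting quantity demanded equal to quantity supplied, 11445 - 2p = 4p - 2355, gives p* = 2300 and q* = 6845.
The ceiling of 1348 is below the equilibrium price 2300, so it binds.
At p = 1348: qd = 11445 - 2·1348 = 8749 and qs = 4·1348 - 2355 = 3037.
Quantity traded falls to 3037. At q = 3037 the demand price is (11445 - 3037)/2 = 4204 and the supply price is (2355 + 3037)/4 = 1348.
Deadweight loss = ½ · (4204 - 1348) · (6845 - 3037) = ½ · 2856 · 3808 = 5437824.

5437824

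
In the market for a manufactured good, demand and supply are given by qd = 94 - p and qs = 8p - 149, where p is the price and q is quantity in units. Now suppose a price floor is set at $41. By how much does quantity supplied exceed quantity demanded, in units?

126

Without the control the market clears where 94 - p = 8p - 149, i.e. p* = 27 and q* = 67.
The floor of 41 is above the equilibrium price 27, so it binds.
At p = 41: qd = 94 - 41 = 53 and qs = 8·41 - 149 = 179.
Surplus = qs - qd = 179 - 53 = 126.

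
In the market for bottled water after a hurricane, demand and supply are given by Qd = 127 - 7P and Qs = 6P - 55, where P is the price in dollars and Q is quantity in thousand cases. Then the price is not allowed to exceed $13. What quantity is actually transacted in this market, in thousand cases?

Without the control the market clears where 127 - 7P = 6P - 55, i.e. P* = 14 and Q* = 29.
Since 13 < 14, the ceiling is binding.
At P = 13: Qd = 127 - 7·13 = 36 and Qs = 6·13 - 55 = 23.
The quantity actually transacted is the short side, supply: 23.

23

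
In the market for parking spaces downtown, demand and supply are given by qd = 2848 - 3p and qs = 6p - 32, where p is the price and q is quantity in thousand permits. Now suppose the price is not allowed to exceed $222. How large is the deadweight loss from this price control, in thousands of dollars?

Equilibrium: 2848 - 3p = 6p - 32, so 2880 = 9p and p* = 320, q* = 1888.
The ceiling of 222 is below the equilibrium price 320, so it binds.
At p = 222: qd = 2848 - 3·222 = 2182 and qs = 6·222 - 32 = 1300.
Quantity traded falls to 1300. At q = 1300 the demand price is (2848 - 1300)/3 = 516 and the supply price is (32 + 1300)/6 = 222.
Deadweight loss = ½ · (516 - 222) · (1888 - 1300) = ½ · 294 · 588 = 86436.

86436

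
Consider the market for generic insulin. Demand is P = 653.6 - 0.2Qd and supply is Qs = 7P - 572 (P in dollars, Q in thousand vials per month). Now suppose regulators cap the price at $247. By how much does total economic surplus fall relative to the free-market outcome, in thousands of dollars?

44763.6

Rearranging demand gives Qd = 3268 - 5P. Equilibrium: 3268 - 5P = 7P - 572, so 3840 = 12P and P* = 320, Q* = 1668.
The ceiling of 247 is below the equilibrium price 320, so it binds.
At P = 247: Qd = 3268 - 5·247 = 2033 and Qs = 7·247 - 572 = 1157.
Quantity traded falls to 1157. At Q = 1157 the demand price is (3268 - 1157)/5 = 422.2 and the supply price is (572 + 1157)/7 = 247.
Deadweight loss = ½ · (422.2 - 247) · (1668 - 1157) = ½ · 175.2 · 511 = 44763.6.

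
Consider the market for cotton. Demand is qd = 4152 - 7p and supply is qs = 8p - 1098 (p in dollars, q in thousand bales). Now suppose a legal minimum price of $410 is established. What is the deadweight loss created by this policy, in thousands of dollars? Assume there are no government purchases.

In a free market, 4152 - 7p = 8p - 1098 gives the equilibrium p* = 350, q* = 1702.
Because the floor (410) lies above the market-clearing price, it is binding.
At p = 410: qd = 4152 - 7·410 = 1282 and qs = 8·410 - 1098 = 2182.
Quantity traded falls to 1282. At q = 1282 the demand price is (4152 - 1282)/7 = 410 and the supply price is (1098 + 1282)/8 = 297.5.
Deadweight loss = ½ · (410 - 297.5) · (1702 - 1282) = ½ · 112.5 · 420 = 23625.

23625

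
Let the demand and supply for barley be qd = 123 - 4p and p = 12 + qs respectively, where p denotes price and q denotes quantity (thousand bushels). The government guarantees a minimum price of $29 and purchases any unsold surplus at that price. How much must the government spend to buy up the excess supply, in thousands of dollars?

Rearranging supply gives qs = p - 12. Without the control the market clears where 123 - 4p = p - 12, i.e. p* = 27 and q* = 15.
Since 29 > 27, the floor is binding.
At p = 29: qd = 123 - 4·29 = 7 and qs = 29 - 12 = 17.
Surplus = qs - qd = 10.
Government expenditure = surplus × support price = 10 × 29 = 290.

290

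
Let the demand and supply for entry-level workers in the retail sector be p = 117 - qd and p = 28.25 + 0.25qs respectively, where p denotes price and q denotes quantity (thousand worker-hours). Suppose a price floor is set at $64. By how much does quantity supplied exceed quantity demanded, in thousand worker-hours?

90

Rearranging demand gives qd = 117 - p; rearranging supply gives qs = 4p - 113. Setting quantity demanded equal to quantity supplied, 117 - p = 4p - 113, gives p* = 46 and q* = 71.
The floor of 64 is above the equilibrium price 46, so it binds.
At p = 64: qd = 117 - 64 = 53 and qs = 4·64 - 113 = 143.
Surplus = qs - qd = 143 - 53 = 90.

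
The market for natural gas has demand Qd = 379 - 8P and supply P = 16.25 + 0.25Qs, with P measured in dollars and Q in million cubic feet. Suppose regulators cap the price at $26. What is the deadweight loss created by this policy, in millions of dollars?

Rearranging supply gives Qs = 4P - 65. Setting quantity demanded equal to quantity supplied, 379 - 8P = 4P - 65, gives P* = 37 and Q* = 83.
Since 26 < 37, the ceiling is binding.
At P = 26: Qd = 379 - 8·26 = 171 and Qs = 4·26 - 65 = 39.
Quantity traded falls to 39. At Q = 39 the demand price is (379 - 39)/8 = 42.5 and the supply price is (65 + 39)/4 = 26.
Deadweight loss = ½ · (42.5 - 26) · (83 - 39) = ½ · 16.5 · 44 = 363.

363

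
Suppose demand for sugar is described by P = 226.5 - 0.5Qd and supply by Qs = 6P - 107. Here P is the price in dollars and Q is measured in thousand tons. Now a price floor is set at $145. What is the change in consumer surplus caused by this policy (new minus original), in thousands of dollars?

Rearranging demand gives Qd = 453 - 2P. Setting quantity demanded equal to quantity supplied, 453 - 2P = 6P - 107, gives P* = 70 and Q* = 313.
Because the floor (145) lies above the market-clearing price, it is binding.
At P = 145: Qd = 453 - 2·145 = 163 and Qs = 6·145 - 107 = 763.
Consumer surplus without the control is ½ · (226.5 - 70) · 313 = 24492.25.
With the floor, consumers buy 163 units at 145, so CS = ½ · (226.5 - 145) · 163 = 6642.25.
Change in consumer surplus = 6642.25 - 24492.25 = -17850.

-17850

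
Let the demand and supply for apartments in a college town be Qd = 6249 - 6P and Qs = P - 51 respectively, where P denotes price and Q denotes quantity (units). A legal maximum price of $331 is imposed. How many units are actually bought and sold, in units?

Equilibrium: 6249 - 6P = P - 51, so 6300 = 7P and P* = 900, Q* = 849.
Because the ceiling (331) lies below the market-clearing price, it is binding.
At P = 331: Qd = 6249 - 6·331 = 4263 and Qs = 331 - 51 = 280.
The quantity actually transacted is the short side, supply: 280.

280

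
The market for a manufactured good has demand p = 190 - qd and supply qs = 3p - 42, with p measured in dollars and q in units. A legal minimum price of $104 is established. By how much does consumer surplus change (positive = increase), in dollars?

Rearranging demand gives qd = 190 - p. Setting quantity demanded equal to quantity supplied, 190 - p = 3p - 42, gives p* = 58 and q* = 132.
The floor of 104 is above the equilibrium price 58, so it binds.
At p = 104: qd = 190 - 104 = 86 and qs = 3·104 - 42 = 270.
Consumer surplus without the control is ½ · (190 - 58) · 132 = 8712.
With the floor, consumers buy 86 units at 104, so CS = ½ · (190 - 104) · 86 = 3698.
Change in consumer surplus = 3698 - 8712 = -5014.

-5014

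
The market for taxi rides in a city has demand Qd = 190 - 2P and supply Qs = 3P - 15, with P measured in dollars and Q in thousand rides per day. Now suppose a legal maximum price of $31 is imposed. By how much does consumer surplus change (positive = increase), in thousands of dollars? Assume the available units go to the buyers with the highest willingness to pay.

In a free market, 190 - 2P = 3P - 15 gives the equilibrium P* = 41, Q* = 108.
Because the ceiling (31) lies below the market-clearing price, it is binding.
At P = 31: Qd = 190 - 2·31 = 128 and Qs = 3·31 - 15 = 78.
Consumer surplus without the control is ½ · (95 - 41) · 108 = 2916.
With the ceiling, 78 units are sold at 31 (assume they go to the highest-value buyers). The demand price at Q = 78 is 56, so CS = ½ · [(95 - 31) + (56 - 31)] · 78 = 3471.
Change in consumer surplus = 3471 - 2916 = 555.

555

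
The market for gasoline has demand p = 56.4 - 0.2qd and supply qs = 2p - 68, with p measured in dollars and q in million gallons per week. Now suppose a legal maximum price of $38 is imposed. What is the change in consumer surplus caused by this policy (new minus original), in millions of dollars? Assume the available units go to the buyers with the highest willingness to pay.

Rearranging demand gives qd = 282 - 5p. Equilibrium: 282 - 5p = 2p - 68, so 350 = 7p and p* = 50, q* = 32.
Because the ceiling (38) lies below the market-clearing price, it is binding.
At p = 38: qd = 282 - 5·38 = 92 and qs = 2·38 - 68 = 8.
Consumer surplus without the control is ½ · (56.4 - 50) · 32 = 102.4.
With the ceiling, 8 units are sold at 38 (assume they go to the highest-value buyers). The demand price at q = 8 is 54.8, so CS = ½ · [(56.4 - 38) + (54.8 - 38)] · 8 = 140.8.
Change in consumer surplus = 140.8 - 102.4 = 38.4.

38.4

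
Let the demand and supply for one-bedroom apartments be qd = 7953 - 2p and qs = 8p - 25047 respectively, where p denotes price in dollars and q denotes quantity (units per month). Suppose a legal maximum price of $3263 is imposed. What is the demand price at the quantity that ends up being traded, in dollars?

3448

In a free market, 7953 - 2p = 8p - 25047 gives the equilibrium p* = 3300, q* = 1353.
Since 3263 < 3300, the ceiling is binding.
At p = 3263: qd = 7953 - 2·3263 = 1427 and qs = 8·3263 - 25047 = 1057.
Only 1057 units reach the market. On the demand curve, the marginal buyer's willingness to pay at q = 1057 is (7953 - 1057)/2 = 3448.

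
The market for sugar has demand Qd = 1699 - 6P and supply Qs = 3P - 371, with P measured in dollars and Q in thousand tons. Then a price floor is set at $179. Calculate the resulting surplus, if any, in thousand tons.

In a free market, 1699 - 6P = 3P - 371 gives the equilibrium P* = 230, Q* = 319.
Since 179 is below P* = 230, the floor does not bind and the free-market outcome prevails.
Since the control does not bind, there is no surplus.

0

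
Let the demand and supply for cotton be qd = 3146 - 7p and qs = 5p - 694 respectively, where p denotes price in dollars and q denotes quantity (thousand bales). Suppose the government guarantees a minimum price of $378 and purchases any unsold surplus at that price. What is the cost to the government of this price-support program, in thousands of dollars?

In a free market, 3146 - 7p = 5p - 694 gives the equilibrium p* = 320, q* = 906.
Since 378 > 320, the floor is binding.
At p = 378: qd = 3146 - 7·378 = 500 and qs = 5·378 - 694 = 1196.
Surplus = qs - qd = 696.
Government expenditure = surplus × support price = 696 × 378 = 263088.

263088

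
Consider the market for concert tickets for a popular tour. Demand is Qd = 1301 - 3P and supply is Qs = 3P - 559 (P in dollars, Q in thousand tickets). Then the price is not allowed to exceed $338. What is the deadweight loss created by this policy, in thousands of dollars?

0

Setting quantity demanded equal to quantity supplied, 1301 - 3P = 3P - 559, gives P* = 310 and Q* = 371.
Since 338 is above P* = 310, the ceiling does not bind and the free-market outcome prevails.
Since the control does not bind, no trades are prevented and deadweight loss is zero.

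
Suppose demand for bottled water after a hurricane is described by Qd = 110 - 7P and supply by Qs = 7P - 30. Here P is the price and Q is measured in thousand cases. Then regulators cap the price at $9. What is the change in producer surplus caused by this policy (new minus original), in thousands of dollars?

-36.5

Equilibrium: 110 - 7P = 7P - 30, so 140 = 14P and P* = 10, Q* = 40.
Because the ceiling (9) lies below the market-clearing price, it is binding.
At P = 9: Qd = 110 - 7·9 = 47 and Qs = 7·9 - 30 = 33.
Producer surplus without the control is ½ · (10 - 30/7) · 40 = 800/7.
With the ceiling, producers sell 33 units at 9, so PS = ½ · (9 - 30/7) · 33 = 1089/14.
Change in producer surplus = 1089/14 - 800/7 = -36.5.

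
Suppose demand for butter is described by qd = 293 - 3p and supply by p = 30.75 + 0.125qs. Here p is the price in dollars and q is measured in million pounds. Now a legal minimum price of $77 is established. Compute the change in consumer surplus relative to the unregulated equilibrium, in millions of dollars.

-2912

Rearranging supply gives qs = 8p - 246. In a free market, 293 - 3p = 8p - 246 gives the equilibrium p* = 49, q* = 146.
The floor of 77 is above the equilibrium price 49, so it binds.
At p = 77: qd = 293 - 3·77 = 62 and qs = 8·77 - 246 = 370.
Consumer surplus without the control is ½ · (293/3 - 49) · 146 = 10658/3.
With the floor, consumers buy 62 units at 77, so CS = ½ · (293/3 - 77) · 62 = 1922/3.
Change in consumer surplus = 1922/3 - 10658/3 = -2912.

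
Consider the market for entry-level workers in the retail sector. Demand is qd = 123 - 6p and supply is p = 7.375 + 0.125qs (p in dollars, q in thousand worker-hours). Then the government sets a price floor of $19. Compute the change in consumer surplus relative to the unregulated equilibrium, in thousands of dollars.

Rearranging supply gives qs = 8p - 59. In a free market, 123 - 6p = 8p - 59 gives the equilibrium p* = 13, q* = 45.
Because the floor (19) lies above the market-clearing price, it is binding.
At p = 19: qd = 123 - 6·19 = 9 and qs = 8·19 - 59 = 93.
Consumer surplus without the control is ½ · (20.5 - 13) · 45 = 168.75.
With the floor, consumers buy 9 units at 19, so CS = ½ · (20.5 - 19) · 9 = 6.75.
Change in consumer surplus = 6.75 - 168.75 = -162.

-162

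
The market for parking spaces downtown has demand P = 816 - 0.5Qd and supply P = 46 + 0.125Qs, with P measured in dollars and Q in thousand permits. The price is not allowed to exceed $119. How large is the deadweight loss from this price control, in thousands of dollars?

131220

Rearranging demand gives Qd = 1632 - 2P; rearranging supply gives Qs = 8P - 368. Setting quantity demanded equal to quantity supplied, 1632 - 2P = 8P - 368, gives P* = 200 and Q* = 1232.
The ceiling of 119 is below the equilibrium price 200, so it binds.
At P = 119: Qd = 1632 - 2·119 = 1394 and Qs = 8·119 - 368 = 584.
Quantity traded falls to 584. At Q = 584 the demand price is (1632 - 584)/2 = 524 and the supply price is (368 + 584)/8 = 119.
Deadweight loss = ½ · (524 - 119) · (1232 - 584) = ½ · 405 · 648 = 131220.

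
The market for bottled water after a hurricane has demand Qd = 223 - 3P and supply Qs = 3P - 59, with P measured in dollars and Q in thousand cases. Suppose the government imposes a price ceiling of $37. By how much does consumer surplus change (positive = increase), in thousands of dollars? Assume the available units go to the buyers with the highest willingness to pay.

370

Equilibrium: 223 - 3P = 3P - 59, so 282 = 6P and P* = 47, Q* = 82.
Since 37 < 47, the ceiling is binding.
At P = 37: Qd = 223 - 3·37 = 112 and Qs = 3·37 - 59 = 52.
Consumer surplus without the control is ½ · (223/3 - 47) · 82 = 3362/3.
With the ceiling, 52 units are sold at 37 (assume they go to the highest-value buyers). The demand price at Q = 52 is 57, so CS = ½ · [(223/3 - 37) + (57 - 37)] · 52 = 4472/3.
Change in consumer surplus = 4472/3 - 3362/3 = 370.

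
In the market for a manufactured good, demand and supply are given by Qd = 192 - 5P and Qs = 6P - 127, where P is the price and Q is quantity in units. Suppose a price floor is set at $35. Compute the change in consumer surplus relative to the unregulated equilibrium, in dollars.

Without the control the market clears where 192 - 5P = 6P - 127, i.e. P* = 29 and Q* = 47.
Since 35 > 29, the floor is binding.
At P = 35: Qd = 192 - 5·35 = 17 and Qs = 6·35 - 127 = 83.
Consumer surplus without the control is ½ · (38.4 - 29) · 47 = 220.9.
With the floor, consumers buy 17 units at 35, so CS = ½ · (38.4 - 35) · 17 = 28.9.
Change in consumer surplus = 28.9 - 220.9 = -192.

-192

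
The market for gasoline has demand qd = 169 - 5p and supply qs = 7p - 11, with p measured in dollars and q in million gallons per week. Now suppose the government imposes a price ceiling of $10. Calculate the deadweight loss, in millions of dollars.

210

Setting quantity demanded equal to quantity supplied, 169 - 5p = 7p - 11, gives p* = 15 and q* = 94.
Because the ceiling (10) lies below the market-clearing price, it is binding.
At p = 10: qd = 169 - 5·10 = 119 and qs = 7·10 - 11 = 59.
Quantity traded falls to 59. At q = 59 the demand price is (169 - 59)/5 = 22 and the supply price is (11 + 59)/7 = 10.
Deadweight loss = ½ · (22 - 10) · (94 - 59) = ½ · 12 · 35 = 210.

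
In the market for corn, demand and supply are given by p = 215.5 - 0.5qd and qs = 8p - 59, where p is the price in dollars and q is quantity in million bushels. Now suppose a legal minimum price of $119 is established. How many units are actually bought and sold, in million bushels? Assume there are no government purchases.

193

Rearranging demand gives qd = 431 - 2p. Equilibrium: 431 - 2p = 8p - 59, so 490 = 10p and p* = 49, q* = 333.
Since 119 > 49, the floor is binding.
At p = 119: qd = 431 - 2·119 = 193 and qs = 8·119 - 59 = 893.
The quantity actually transacted is the short side, demand: 193.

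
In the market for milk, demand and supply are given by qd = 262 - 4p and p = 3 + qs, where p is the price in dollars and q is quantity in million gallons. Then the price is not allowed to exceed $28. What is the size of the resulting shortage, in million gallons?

125

Rearranging supply gives qs = p - 3. Equilibrium: 262 - 4p = p - 3, so 265 = 5p and p* = 53, q* = 50.
Since 28 < 53, the ceiling is binding.
At p = 28: qd = 262 - 4·28 = 150 and qs = 28 - 3 = 25.
Shortage = qd - qs = 150 - 25 = 125.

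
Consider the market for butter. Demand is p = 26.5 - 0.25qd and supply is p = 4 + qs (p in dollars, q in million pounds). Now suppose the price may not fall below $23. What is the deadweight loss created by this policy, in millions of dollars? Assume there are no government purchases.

10

Rearranging demand gives qd = 106 - 4p; rearranging supply gives qs = p - 4. Setting quantity demanded equal to quantity supplied, 106 - 4p = p - 4, gives p* = 22 and q* = 18.
The floor of 23 is above the equilibrium price 22, so it binds.
At p = 23: qd = 106 - 4·23 = 14 and qs = 23 - 4 = 19.
Quantity traded falls to 14. At q = 14 the demand price is (106 - 14)/4 = 23 and the supply price is 4 + 14 = 18.
Deadweight loss = ½ · (23 - 18) · (18 - 14) = ½ · 5 · 4 = 10.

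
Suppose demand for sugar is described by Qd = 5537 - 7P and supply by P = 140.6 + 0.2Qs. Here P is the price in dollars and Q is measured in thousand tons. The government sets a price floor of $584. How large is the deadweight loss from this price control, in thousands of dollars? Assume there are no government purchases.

34406.4

Rearranging supply gives Qs = 5P - 703. Equilibrium: 5537 - 7P = 5P - 703, so 6240 = 12P and P* = 520, Q* = 1897.
Since 584 > 520, the floor is binding.
At P = 584: Qd = 5537 - 7·584 = 1449 and Qs = 5·584 - 703 = 2217.
Quantity traded falls to 1449. At Q = 1449 the demand price is (5537 - 1449)/7 = 584 and the supply price is (703 + 1449)/5 = 430.4.
Deadweight loss = ½ · (584 - 430.4) · (1897 - 1449) = ½ · 153.6 · 448 = 34406.4.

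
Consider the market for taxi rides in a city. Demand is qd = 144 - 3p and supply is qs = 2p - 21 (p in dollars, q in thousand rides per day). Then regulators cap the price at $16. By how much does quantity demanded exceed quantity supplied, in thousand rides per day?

Without the control the market clears where 144 - 3p = 2p - 21, i.e. p* = 33 and q* = 45.
Because the ceiling (16) lies below the market-clearing price, it is binding.
At p = 16: qd = 144 - 3·16 = 96 and qs = 2·16 - 21 = 11.
Shortage = qd - qs = 96 - 11 = 85.

85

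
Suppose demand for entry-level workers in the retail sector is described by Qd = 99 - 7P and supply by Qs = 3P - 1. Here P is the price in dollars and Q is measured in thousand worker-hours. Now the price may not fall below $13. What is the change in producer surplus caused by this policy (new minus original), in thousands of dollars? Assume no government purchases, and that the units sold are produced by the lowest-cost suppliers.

-49.5

Setting quantity demanded equal to quantity supplied, 99 - 7P = 3P - 1, gives P* = 10 and Q* = 29.
The floor of 13 is above the equilibrium price 10, so it binds.
At P = 13: Qd = 99 - 7·13 = 8 and Qs = 3·13 - 1 = 38.
Producer surplus without the control is ½ · (10 - 1/3) · 29 = 841/6.
With the floor, 8 units are sold at 13. The supply price at Q = 8 is 3, so PS = ½ · [(13 - 1/3) + (13 - 3)] · 8 = 272/3.
Change in producer surplus = 272/3 - 841/6 = -49.5.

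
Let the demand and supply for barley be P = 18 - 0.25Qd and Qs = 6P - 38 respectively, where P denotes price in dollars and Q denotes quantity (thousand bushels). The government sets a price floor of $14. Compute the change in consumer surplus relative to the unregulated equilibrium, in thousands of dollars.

Rearranging demand gives Qd = 72 - 4P. Equilibrium: 72 - 4P = 6P - 38, so 110 = 10P and P* = 11, Q* = 28.
Because the floor (14) lies above the market-clearing price, it is binding.
At P = 14: Qd = 72 - 4·14 = 16 and Qs = 6·14 - 38 = 46.
Consumer surplus without the control is ½ · (18 - 11) · 28 = 98.
With the floor, consumers buy 16 units at 14, so CS = ½ · (18 - 14) · 16 = 32.
Change in consumer surplus = 32 - 98 = -66.

-66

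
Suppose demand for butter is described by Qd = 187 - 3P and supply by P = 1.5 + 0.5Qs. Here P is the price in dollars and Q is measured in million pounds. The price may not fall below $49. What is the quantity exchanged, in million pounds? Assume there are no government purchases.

Rearranging supply gives Qs = 2P - 3. In a free market, 187 - 3P = 2P - 3 gives the equilibrium P* = 38, Q* = 73.
Because the floor (49) lies above the market-clearing price, it is binding.
At P = 49: Qd = 187 - 3·49 = 40 and Qs = 2·49 - 3 = 95.
The quantity actually transacted is the short side, demand: 40.

40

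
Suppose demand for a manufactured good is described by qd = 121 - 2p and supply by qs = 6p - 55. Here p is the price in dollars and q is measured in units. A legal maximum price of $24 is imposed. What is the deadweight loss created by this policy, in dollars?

Without the control the market clears where 121 - 2p = 6p - 55, i.e. p* = 22 and q* = 77.
Since 24 is above p* = 22, the ceiling does not bind and the free-market outcome prevails.
Since the control does not bind, no trades are prevented and deadweight loss is zero.

0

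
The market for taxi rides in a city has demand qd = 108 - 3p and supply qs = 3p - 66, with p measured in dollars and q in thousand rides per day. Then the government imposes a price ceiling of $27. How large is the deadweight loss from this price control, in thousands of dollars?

Setting quantity demanded equal to quantity supplied, 108 - 3p = 3p - 66, gives p* = 29 and q* = 21.
The ceiling of 27 is below the equilibrium price 29, so it binds.
At p = 27: qd = 108 - 3·27 = 27 and qs = 3·27 - 66 = 15.
Quantity traded falls to 15. At q = 15 the demand price is (108 - 15)/3 = 31 and the supply price is (66 + 15)/3 = 27.
Deadweight loss = ½ · (31 - 27) · (21 - 15) = ½ · 4 · 6 = 12.

12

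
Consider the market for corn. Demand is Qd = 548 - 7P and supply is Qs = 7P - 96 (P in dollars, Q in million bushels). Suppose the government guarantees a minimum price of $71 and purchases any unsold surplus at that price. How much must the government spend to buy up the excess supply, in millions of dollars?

Without the control the market clears where 548 - 7P = 7P - 96, i.e. P* = 46 and Q* = 226.
Because the floor (71) lies above the market-clearing price, it is binding.
At P = 71: Qd = 548 - 7·71 = 51 and Qs = 7·71 - 96 = 401.
Surplus = Qs - Qd = 350.
Government expenditure = surplus × support price = 350 × 71 = 24850.

24850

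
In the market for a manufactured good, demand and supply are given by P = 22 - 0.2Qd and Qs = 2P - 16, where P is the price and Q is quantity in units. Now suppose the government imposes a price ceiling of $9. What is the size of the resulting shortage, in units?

Rearranging demand gives Qd = 110 - 5P. Setting quantity demanded equal to quantity supplied, 110 - 5P = 2P - 16, gives P* = 18 and Q* = 20.
Since 9 < 18, the ceiling is binding.
At P = 9: Qd = 110 - 5·9 = 65 and Qs = 2·9 - 16 = 2.
Shortage = Qd - Qs = 65 - 2 = 63.

63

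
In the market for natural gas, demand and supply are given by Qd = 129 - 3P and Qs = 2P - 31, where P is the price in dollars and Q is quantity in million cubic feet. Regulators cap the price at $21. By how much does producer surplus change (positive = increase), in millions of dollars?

Equilibrium: 129 - 3P = 2P - 31, so 160 = 5P and P* = 32, Q* = 33.
Since 21 < 32, the ceiling is binding.
At P = 21: Qd = 129 - 3·21 = 66 and Qs = 2·21 - 31 = 11.
Producer surplus without the control is ½ · (32 - 15.5) · 33 = 272.25.
With the ceiling, producers sell 11 units at 21, so PS = ½ · (21 - 15.5) · 11 = 30.25.
Change in producer surplus = 30.25 - 272.25 = -242.

-242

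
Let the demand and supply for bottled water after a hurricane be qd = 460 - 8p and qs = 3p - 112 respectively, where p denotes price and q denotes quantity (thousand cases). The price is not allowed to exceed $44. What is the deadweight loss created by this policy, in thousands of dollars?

132

Setting quantity demanded equal to quantity supplied, 460 - 8p = 3p - 112, gives p* = 52 and q* = 44.
Because the ceiling (44) lies below the market-clearing price, it is binding.
At p = 44: qd = 460 - 8·44 = 108 and qs = 3·44 - 112 = 20.
Quantity traded falls to 20. At q = 20 the demand price is (460 - 20)/8 = 55 and the supply price is (112 + 20)/3 = 44.
Deadweight loss = ½ · (55 - 44) · (44 - 20) = ½ · 11 · 24 = 132.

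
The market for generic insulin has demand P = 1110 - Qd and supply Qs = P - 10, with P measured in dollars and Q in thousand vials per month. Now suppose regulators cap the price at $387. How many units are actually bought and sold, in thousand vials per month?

Rearranging demand gives Qd = 1110 - P. In a free market, 1110 - P = P - 10 gives the equilibrium P* = 560, Q* = 550.
Since 387 < 560, the ceiling is binding.
At P = 387: Qd = 1110 - 387 = 723 and Qs = 387 - 10 = 377.
The quantity actually transacted is the short side, supply: 377.

377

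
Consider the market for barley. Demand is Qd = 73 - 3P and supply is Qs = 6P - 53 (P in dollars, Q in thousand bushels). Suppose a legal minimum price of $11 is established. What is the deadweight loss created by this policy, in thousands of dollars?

Setting quantity demanded equal to quantity supplied, 73 - 3P = 6P - 53, gives P* = 14 and Q* = 31.
Since 11 is below P* = 14, the floor does not bind and the free-market outcome prevails.
Since the control does not bind, no trades are prevented and deadweight loss is zero.

0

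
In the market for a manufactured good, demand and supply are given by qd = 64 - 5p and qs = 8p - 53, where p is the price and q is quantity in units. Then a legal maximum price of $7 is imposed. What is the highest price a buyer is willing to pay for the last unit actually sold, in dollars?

12.2

Without the control the market clears where 64 - 5p = 8p - 53, i.e. p* = 9 and q* = 19.
The ceiling of 7 is below the equilibrium price 9, so it binds.
At p = 7: qd = 64 - 5·7 = 29 and qs = 8·7 - 53 = 3.
Only 3 units reach the market. On the demand curve, the marginal buyer's willingness to pay at q = 3 is (64 - 3)/5 = 12.2.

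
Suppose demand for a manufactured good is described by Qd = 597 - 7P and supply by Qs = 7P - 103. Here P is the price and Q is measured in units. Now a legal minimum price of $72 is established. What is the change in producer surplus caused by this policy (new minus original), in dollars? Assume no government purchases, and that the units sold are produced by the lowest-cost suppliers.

352

Equilibrium: 597 - 7P = 7P - 103, so 700 = 14P and P* = 50, Q* = 247.
Because the floor (72) lies above the market-clearing price, it is binding.
At P = 72: Qd = 597 - 7·72 = 93 and Qs = 7·72 - 103 = 401.
Producer surplus without the control is ½ · (50 - 103/7) · 247 = 61009/14.
With the floor, 93 units are sold at 72. The supply price at Q = 93 is 28, so PS = ½ · [(72 - 103/7) + (72 - 28)] · 93 = 65937/14.
Change in producer surplus = 65937/14 - 61009/14 = 352.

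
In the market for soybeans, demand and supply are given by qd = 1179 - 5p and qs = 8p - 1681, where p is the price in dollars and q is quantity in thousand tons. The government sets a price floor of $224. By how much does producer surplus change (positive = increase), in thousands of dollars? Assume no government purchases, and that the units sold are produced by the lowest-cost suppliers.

211

Equilibrium: 1179 - 5p = 8p - 1681, so 2860 = 13p and p* = 220, q* = 79.
Because the floor (224) lies above the market-clearing price, it is binding.
At p = 224: qd = 1179 - 5·224 = 59 and qs = 8·224 - 1681 = 111.
Producer surplus without the control is ½ · (220 - 210.125) · 79 = 390.0625.
With the floor, 59 units are sold at 224. The supply price at q = 59 is 217.5, so PS = ½ · [(224 - 210.125) + (224 - 217.5)] · 59 = 601.0625.
Change in producer surplus = 601.0625 - 390.0625 = 211.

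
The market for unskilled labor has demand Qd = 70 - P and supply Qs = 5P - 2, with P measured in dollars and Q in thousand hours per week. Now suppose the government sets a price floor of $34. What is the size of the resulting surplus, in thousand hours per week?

132

Without the control the market clears where 70 - P = 5P - 2, i.e. P* = 12 and Q* = 58.
The floor of 34 is above the equilibrium price 12, so it binds.
At P = 34: Qd = 70 - 34 = 36 and Qs = 5·34 - 2 = 168.
Surplus = Qs - Qd = 168 - 36 = 132.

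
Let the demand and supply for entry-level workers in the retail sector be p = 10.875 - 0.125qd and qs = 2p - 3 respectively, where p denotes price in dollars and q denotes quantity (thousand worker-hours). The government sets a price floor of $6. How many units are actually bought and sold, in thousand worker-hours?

15

Rearranging demand gives qd = 87 - 8p. In a free market, 87 - 8p = 2p - 3 gives the equilibrium p* = 9, q* = 15.
The floor of 6 is below the equilibrium price 9, so it is not binding; the market clears at p* = 9, q* = 15.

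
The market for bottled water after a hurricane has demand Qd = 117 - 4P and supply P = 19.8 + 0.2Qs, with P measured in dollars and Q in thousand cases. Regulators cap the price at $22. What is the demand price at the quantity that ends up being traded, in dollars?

26.5

Rearranging supply gives Qs = 5P - 99. In a free market, 117 - 4P = 5P - 99 gives the equilibrium P* = 24, Q* = 21.
The ceiling of 22 is below the equilibrium price 24, so it binds.
At P = 22: Qd = 117 - 4·22 = 29 and Qs = 5·22 - 99 = 11.
Only 11 units reach the market. On the demand curve, the marginal buyer's willingness to pay at Q = 11 is (117 - 11)/4 = 26.5.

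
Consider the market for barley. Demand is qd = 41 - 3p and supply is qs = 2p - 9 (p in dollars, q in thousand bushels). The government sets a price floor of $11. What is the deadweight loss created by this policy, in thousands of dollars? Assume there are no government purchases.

In a free market, 41 - 3p = 2p - 9 gives the equilibrium p* = 10, q* = 11.
Because the floor (11) lies above the market-clearing price, it is binding.
At p = 11: qd = 41 - 3·11 = 8 and qs = 2·11 - 9 = 13.
Quantity traded falls to 8. At q = 8 the demand price is (41 - 8)/3 = 11 and the supply price is (9 + 8)/2 = 8.5.
Deadweight loss = ½ · (11 - 8.5) · (11 - 8) = ½ · 2.5 · 3 = 3.75.

3.75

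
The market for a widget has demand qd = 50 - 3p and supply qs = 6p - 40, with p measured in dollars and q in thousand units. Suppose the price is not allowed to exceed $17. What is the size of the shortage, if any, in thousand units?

Setting quantity demanded equal to quantity supplied, 50 - 3p = 6p - 40, gives p* = 10 and q* = 20.
Since 17 is above p* = 10, the ceiling does not bind and the free-market outcome prevails.
Since the control does not bind, there is no shortage.

0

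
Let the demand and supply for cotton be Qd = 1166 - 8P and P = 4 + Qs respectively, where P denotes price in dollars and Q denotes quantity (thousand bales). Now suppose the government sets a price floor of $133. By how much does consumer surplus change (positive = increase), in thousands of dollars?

-342

Rearranging supply gives Qs = P - 4. Without the control the market clears where 1166 - 8P = P - 4, i.e. P* = 130 and Q* = 126.
Since 133 > 130, the floor is binding.
At P = 133: Qd = 1166 - 8·133 = 102 and Qs = 133 - 4 = 129.
Consumer surplus without the control is ½ · (145.75 - 130) · 126 = 992.25.
With the floor, consumers buy 102 units at 133, so CS = ½ · (145.75 - 133) · 102 = 650.25.
Change in consumer surplus = 650.25 - 992.25 = -342.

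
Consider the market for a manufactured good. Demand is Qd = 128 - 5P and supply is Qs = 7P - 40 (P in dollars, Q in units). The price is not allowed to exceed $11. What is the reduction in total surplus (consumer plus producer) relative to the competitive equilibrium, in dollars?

75.6

In a free market, 128 - 5P = 7P - 40 gives the equilibrium P* = 14, Q* = 58.
The ceiling of 11 is below the equilibrium price 14, so it binds.
At P = 11: Qd = 128 - 5·11 = 73 and Qs = 7·11 - 40 = 37.
Quantity traded falls to 37. At Q = 37 the demand price is (128 - 37)/5 = 18.2 and the supply price is (40 + 37)/7 = 11.
Deadweight loss = ½ · (18.2 - 11) · (58 - 37) = ½ · 7.2 · 21 = 75.6.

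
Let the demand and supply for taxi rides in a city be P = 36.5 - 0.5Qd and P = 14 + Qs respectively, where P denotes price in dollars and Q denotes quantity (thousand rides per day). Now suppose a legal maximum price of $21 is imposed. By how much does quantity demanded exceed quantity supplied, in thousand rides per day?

Rearranging demand gives Qd = 73 - 2P; rearranging supply gives Qs = P - 14. Equilibrium: 73 - 2P = P - 14, so 87 = 3P and P* = 29, Q* = 15.
Because the ceiling (21) lies below the market-clearing price, it is binding.
At P = 21: Qd = 73 - 2·21 = 31 and Qs = 21 - 14 = 7.
Shortage = Qd - Qs = 31 - 7 = 24.

24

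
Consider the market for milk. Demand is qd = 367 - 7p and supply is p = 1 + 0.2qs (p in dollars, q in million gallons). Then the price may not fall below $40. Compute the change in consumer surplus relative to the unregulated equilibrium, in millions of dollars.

Rearranging supply gives qs = 5p - 5. Setting quantity demanded equal to quantity supplied, 367 - 7p = 5p - 5, gives p* = 31 and q* = 150.
Since 40 > 31, the floor is binding.
At p = 40: qd = 367 - 7·40 = 87 and qs = 5·40 - 5 = 195.
Consumer surplus without the control is ½ · (367/7 - 31) · 150 = 11250/7.
With the floor, consumers buy 87 units at 40, so CS = ½ · (367/7 - 40) · 87 = 7569/14.
Change in consumer surplus = 7569/14 - 11250/7 = -1066.5.

-1066.5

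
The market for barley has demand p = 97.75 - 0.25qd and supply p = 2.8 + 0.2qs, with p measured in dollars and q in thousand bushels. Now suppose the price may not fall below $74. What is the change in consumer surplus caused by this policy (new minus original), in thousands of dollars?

Rearranging demand gives qd = 391 - 4p; rearranging supply gives qs = 5p - 14. Setting quantity demanded equal to quantity supplied, 391 - 4p = 5p - 14, gives p* = 45 and q* = 211.
The floor of 74 is above the equilibrium price 45, so it binds.
At p = 74: qd = 391 - 4·74 = 95 and qs = 5·74 - 14 = 356.
Consumer surplus without the control is ½ · (97.75 - 45) · 211 = 5565.125.
With the floor, consumers buy 95 units at 74, so CS = ½ · (97.75 - 74) · 95 = 1128.125.
Change in consumer surplus = 1128.125 - 5565.125 = -4437.

-4437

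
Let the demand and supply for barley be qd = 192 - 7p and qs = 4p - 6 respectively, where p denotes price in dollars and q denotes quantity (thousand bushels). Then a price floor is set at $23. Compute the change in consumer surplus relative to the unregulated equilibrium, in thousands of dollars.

-242.5

In a free market, 192 - 7p = 4p - 6 gives the equilibrium p* = 18, q* = 66.
The floor of 23 is above the equilibrium price 18, so it binds.
At p = 23: qd = 192 - 7·23 = 31 and qs = 4·23 - 6 = 86.
Consumer surplus without the control is ½ · (192/7 - 18) · 66 = 2178/7.
With the floor, consumers buy 31 units at 23, so CS = ½ · (192/7 - 23) · 31 = 961/14.
Change in consumer surplus = 961/14 - 2178/7 = -242.5.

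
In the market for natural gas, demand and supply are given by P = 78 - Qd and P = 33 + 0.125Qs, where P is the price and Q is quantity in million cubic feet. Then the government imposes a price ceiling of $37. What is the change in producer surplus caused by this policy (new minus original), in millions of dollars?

-36

Rearranging demand gives Qd = 78 - P; rearranging supply gives Qs = 8P - 264. In a free market, 78 - P = 8P - 264 gives the equilibrium P* = 38, Q* = 40.
Because the ceiling (37) lies below the market-clearing price, it is binding.
At P = 37: Qd = 78 - 37 = 41 and Qs = 8·37 - 264 = 32.
Producer surplus without the control is ½ · (38 - 33) · 40 = 100.
With the ceiling, producers sell 32 units at 37, so PS = ½ · (37 - 33) · 32 = 64.
Change in producer surplus = 64 - 100 = -36.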